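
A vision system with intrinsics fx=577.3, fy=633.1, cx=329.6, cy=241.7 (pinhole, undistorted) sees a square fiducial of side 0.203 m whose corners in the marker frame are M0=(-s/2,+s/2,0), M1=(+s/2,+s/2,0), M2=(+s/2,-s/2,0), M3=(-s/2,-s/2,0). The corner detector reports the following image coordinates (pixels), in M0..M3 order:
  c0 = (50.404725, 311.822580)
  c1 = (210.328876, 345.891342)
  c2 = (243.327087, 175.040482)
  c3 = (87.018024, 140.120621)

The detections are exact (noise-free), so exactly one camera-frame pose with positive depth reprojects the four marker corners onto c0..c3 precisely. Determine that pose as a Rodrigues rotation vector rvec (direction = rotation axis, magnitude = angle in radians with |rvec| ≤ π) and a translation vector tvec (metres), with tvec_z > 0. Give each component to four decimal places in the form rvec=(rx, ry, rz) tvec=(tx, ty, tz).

rvec=(-0.0719, -0.0405, 0.1972) tvec=(-0.2305, 0.0008, 0.7340)

Intrinsics K: fx=577.3, fy=633.1, cx=329.6, cy=241.7
Marker side s = 0.203 m; corners in marker frame (Z=0):
  M0 = (-0.1015, +0.1015, 0)
  M1 = (+0.1015, +0.1015, 0)
  M2 = (+0.1015, -0.1015, 0)
  M3 = (-0.1015, -0.1015, 0)
Detected image corners:
  c0 = (50.404725, 311.822580) px
  c1 = (210.328876, 345.891342) px
  c2 = (243.327087, 175.040482) px
  c3 = (87.018024, 140.120621) px
Planar DLT: solve 8×8 A·h = b for H (H[2,2]=1):
  H  [+785.47991 -186.59012 +148.31344]
  H  [+180.92815 +818.74115 +242.40523]
  H  [+0.04516 -0.10269 +1.00000]
B = K⁻¹H; ‖b₁‖=1.362320, ‖b₂‖=1.362320; λ = 2/(‖b₁‖+‖b₂‖) = 0.734042, sign → tz>0 ⇒ λ=+0.734042
r₁ = λ·B[:,0] = (+0.97982,+0.19712,+0.03315); r₂ = λ·B[:,1] = (-0.19422,+0.97806,-0.07538)
r₃ = r₁×r₂ = (-0.04728,+0.06742,+0.99660); SVD([r₁ r₂ r₃]) → R = UVᵀ:
  R  [+0.97982 -0.19422 -0.04728]
  R  [+0.19712 +0.97806 +0.06742]
  R  [+0.03315 -0.07538 +0.99660]
t = (-0.23051, +0.00082, +0.73404) m
tr R = 2.954481; θ = arccos((tr R − 1)/2) = 0.213758 rad = 12.247°
axis k = ((R−Rᵀ)₃₂, (R−Rᵀ)₁₃, (R−Rᵀ)₂₁) / (2 sinθ) = (-0.336566, -0.189570, +0.922381)
rvec = θ·k = (-0.071944, -0.040522, +0.197166)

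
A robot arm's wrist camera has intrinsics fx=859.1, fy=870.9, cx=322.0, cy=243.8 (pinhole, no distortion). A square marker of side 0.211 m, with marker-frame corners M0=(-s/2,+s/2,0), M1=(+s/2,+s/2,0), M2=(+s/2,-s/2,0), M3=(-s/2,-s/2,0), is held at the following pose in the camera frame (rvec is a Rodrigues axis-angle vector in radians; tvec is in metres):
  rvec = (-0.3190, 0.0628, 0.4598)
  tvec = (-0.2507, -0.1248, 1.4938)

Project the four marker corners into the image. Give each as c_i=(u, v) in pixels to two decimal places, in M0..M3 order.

Intrinsics K: fx=859.1, fy=870.9, cx=322.0, cy=243.8
Marker side s = 0.211 m; corners in marker frame (Z=0):
  M0 = (-0.1055, +0.1055, 0)
  M1 = (+0.1055, +0.1055, 0)
  M2 = (+0.1055, -0.1055, 0)
  M3 = (-0.1055, -0.1055, 0)
rvec = (-0.3190, 0.0628, 0.4598), |rvec| = θ = 0.56313 rad = 32.265°
Rodrigues: sinθ=0.53384, 1−cosθ=0.15441; R = I + sinθ·[k]× + (1−cosθ)·[k]×²:
    [+0.89514 -0.44564 -0.01189]
    [+0.42613 +0.84751 +0.31647]
    [-0.13095 -0.28834 +0.94853]
t = (-0.2507, -0.1248, 1.4938) m
M0: Pc = R·M0+t = (-0.39215, -0.08034, +1.47720); u = 859.1·(-0.39215)/1.47720 + 322.0 = 93.9345, v = 870.9·(-0.08034)/1.47720 + 243.8 = 196.4319
M1: Pc = R·M1+t = (-0.20328, +0.00957, +1.44956); u = 859.1·(-0.20328)/1.44956 + 322.0 = 201.5253, v = 870.9·(+0.00957)/1.44956 + 243.8 = 249.5486
M2: Pc = R·M2+t = (-0.10925, -0.16926, +1.51040); u = 859.1·(-0.10925)/1.51040 + 322.0 = 259.8607, v = 870.9·(-0.16926)/1.51040 + 243.8 = 146.2071
M3: Pc = R·M3+t = (-0.29812, -0.25917, +1.53804); u = 859.1·(-0.29812)/1.53804 + 322.0 = 155.4780, v = 870.9·(-0.25917)/1.53804 + 243.8 = 97.0482

c0=(93.93, 196.43) c1=(201.53, 249.55) c2=(259.86, 146.21) c3=(155.48, 97.05)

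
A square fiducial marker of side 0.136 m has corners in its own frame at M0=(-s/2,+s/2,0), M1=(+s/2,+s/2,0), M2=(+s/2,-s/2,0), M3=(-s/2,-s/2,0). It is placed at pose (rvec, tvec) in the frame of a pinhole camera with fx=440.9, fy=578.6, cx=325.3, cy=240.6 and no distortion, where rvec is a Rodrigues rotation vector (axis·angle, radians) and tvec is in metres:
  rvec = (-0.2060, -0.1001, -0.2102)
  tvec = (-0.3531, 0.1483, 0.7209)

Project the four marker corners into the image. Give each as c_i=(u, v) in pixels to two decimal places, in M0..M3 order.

Intrinsics K: fx=440.9, fy=578.6, cx=325.3, cy=240.6
Marker side s = 0.136 m; corners in marker frame (Z=0):
  M0 = (-0.0680, +0.0680, 0)
  M1 = (+0.0680, +0.0680, 0)
  M2 = (+0.0680, -0.0680, 0)
  M3 = (-0.0680, -0.0680, 0)
rvec = (-0.2060, -0.1001, -0.2102), |rvec| = θ = 0.31087 rad = 17.812°
Rodrigues: sinθ=0.30589, 1−cosθ=0.04793; R = I + sinθ·[k]× + (1−cosθ)·[k]×²:
    [+0.97312 +0.21706 -0.07702]
    [-0.19660 +0.95704 +0.21313]
    [+0.11997 -0.19226 +0.97398]
t = (-0.3531, 0.1483, 0.7209) m
M0: Pc = R·M0+t = (-0.40451, +0.22675, +0.69967); u = 440.9·(-0.40451)/0.69967 + 325.3 = 70.3944, v = 578.6·(+0.22675)/0.69967 + 240.6 = 428.1120
M1: Pc = R·M1+t = (-0.27217, +0.20001, +0.71598); u = 440.9·(-0.27217)/0.71598 + 325.3 = 157.7000, v = 578.6·(+0.20001)/0.71598 + 240.6 = 402.2314
M2: Pc = R·M2+t = (-0.30169, +0.06985, +0.74213); u = 440.9·(-0.30169)/0.74213 + 325.3 = 146.0673, v = 578.6·(+0.06985)/0.74213 + 240.6 = 295.0601
M3: Pc = R·M3+t = (-0.43403, +0.09659, +0.72582); u = 440.9·(-0.43403)/0.72582 + 325.3 = 61.6454, v = 578.6·(+0.09659)/0.72582 + 240.6 = 317.5992

c0=(70.39, 428.11) c1=(157.70, 402.23) c2=(146.07, 295.06) c3=(61.65, 317.60)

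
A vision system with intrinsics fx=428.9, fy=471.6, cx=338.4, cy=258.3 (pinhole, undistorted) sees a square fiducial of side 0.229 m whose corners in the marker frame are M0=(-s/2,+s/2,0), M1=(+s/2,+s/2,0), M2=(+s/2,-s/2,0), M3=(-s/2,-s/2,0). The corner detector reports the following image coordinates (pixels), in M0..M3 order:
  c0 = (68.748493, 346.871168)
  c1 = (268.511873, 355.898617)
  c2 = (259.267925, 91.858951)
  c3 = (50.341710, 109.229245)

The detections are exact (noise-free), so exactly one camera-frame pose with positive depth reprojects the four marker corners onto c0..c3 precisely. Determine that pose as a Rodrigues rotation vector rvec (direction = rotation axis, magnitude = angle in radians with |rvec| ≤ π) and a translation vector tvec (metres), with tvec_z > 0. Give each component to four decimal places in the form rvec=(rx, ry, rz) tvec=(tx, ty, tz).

Intrinsics K: fx=428.9, fy=471.6, cx=338.4, cy=258.3
Marker side s = 0.229 m; corners in marker frame (Z=0):
  M0 = (-0.1145, +0.1145, 0)
  M1 = (+0.1145, +0.1145, 0)
  M2 = (+0.1145, -0.1145, 0)
  M3 = (-0.1145, -0.1145, 0)
Detected image corners:
  c0 = (68.748493, 346.871168) px
  c1 = (268.511873, 355.898617) px
  c2 = (259.267925, 91.858951) px
  c3 = (50.341710, 109.229245) px
Planar DLT: solve 8×8 A·h = b for H (H[2,2]=1):
  H  [+818.10836 +98.06930 +156.56482]
  H  [-119.71049 +1143.58047 +229.32811]
  H  [-0.45578 +0.22664 +1.00000]
B = K⁻¹H; ‖b₁‖=2.312433, ‖b₂‖=2.312433; λ = 2/(‖b₁‖+‖b₂‖) = 0.432445, sign → tz>0 ⇒ λ=+0.432445
r₁ = λ·B[:,0] = (+0.98038,-0.00182,-0.19710); r₂ = λ·B[:,1] = (+0.02155,+0.99495,+0.09801)
r₃ = r₁×r₂ = (+0.19593,-0.10034,+0.97547); SVD([r₁ r₂ r₃]) → R = UVᵀ:
  R  [+0.98038 +0.02155 +0.19593]
  R  [-0.00182 +0.99495 -0.10034]
  R  [-0.19710 +0.09801 +0.97547]
t = (-0.18334, -0.02657, +0.43245) m
tr R = 2.950805; θ = arccos((tr R − 1)/2) = 0.222256 rad = 12.734°
axis k = ((R−Rᵀ)₃₂, (R−Rᵀ)₁₃, (R−Rᵀ)₂₁) / (2 sinθ) = (+0.449909, +0.891500, -0.053003)
rvec = θ·k = (+0.099995, +0.198141, -0.011780)

rvec=(0.1000, 0.1981, -0.0118) tvec=(-0.1833, -0.0266, 0.4324)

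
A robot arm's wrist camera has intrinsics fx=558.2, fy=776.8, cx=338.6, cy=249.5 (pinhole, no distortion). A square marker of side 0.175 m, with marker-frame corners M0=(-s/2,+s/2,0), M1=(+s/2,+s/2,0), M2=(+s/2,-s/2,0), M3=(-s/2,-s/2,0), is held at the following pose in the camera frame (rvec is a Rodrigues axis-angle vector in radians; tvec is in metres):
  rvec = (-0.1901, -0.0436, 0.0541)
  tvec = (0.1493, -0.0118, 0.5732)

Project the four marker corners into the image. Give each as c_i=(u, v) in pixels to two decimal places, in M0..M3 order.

Intrinsics K: fx=558.2, fy=776.8, cx=338.6, cy=249.5
Marker side s = 0.175 m; corners in marker frame (Z=0):
  M0 = (-0.0875, +0.0875, 0)
  M1 = (+0.0875, +0.0875, 0)
  M2 = (+0.0875, -0.0875, 0)
  M3 = (-0.0875, -0.0875, 0)
rvec = (-0.1901, -0.0436, 0.0541), |rvec| = θ = 0.20240 rad = 11.597°
Rodrigues: sinθ=0.20102, 1−cosθ=0.02041; R = I + sinθ·[k]× + (1−cosθ)·[k]×²:
    [+0.99759 -0.04960 -0.04843]
    [+0.05786 +0.98053 +0.18763]
    [+0.03818 -0.18998 +0.98105]
t = (0.1493, -0.0118, 0.5732) m
M0: Pc = R·M0+t = (+0.05767, +0.06893, +0.55324); u = 558.2·(+0.05767)/0.55324 + 338.6 = 396.7878, v = 776.8·(+0.06893)/0.55324 + 249.5 = 346.2902
M1: Pc = R·M1+t = (+0.23225, +0.07906, +0.55992); u = 558.2·(+0.23225)/0.55992 + 338.6 = 570.1370, v = 776.8·(+0.07906)/0.55992 + 249.5 = 359.1832
M2: Pc = R·M2+t = (+0.24093, -0.09253, +0.59316); u = 558.2·(+0.24093)/0.59316 + 338.6 = 565.3281, v = 776.8·(-0.09253)/0.59316 + 249.5 = 128.3188
M3: Pc = R·M3+t = (+0.06635, -0.10266, +0.58648); u = 558.2·(+0.06635)/0.58648 + 338.6 = 401.7509, v = 776.8·(-0.10266)/0.58648 + 249.5 = 113.5267

c0=(396.79, 346.29) c1=(570.14, 359.18) c2=(565.33, 128.32) c3=(401.75, 113.53)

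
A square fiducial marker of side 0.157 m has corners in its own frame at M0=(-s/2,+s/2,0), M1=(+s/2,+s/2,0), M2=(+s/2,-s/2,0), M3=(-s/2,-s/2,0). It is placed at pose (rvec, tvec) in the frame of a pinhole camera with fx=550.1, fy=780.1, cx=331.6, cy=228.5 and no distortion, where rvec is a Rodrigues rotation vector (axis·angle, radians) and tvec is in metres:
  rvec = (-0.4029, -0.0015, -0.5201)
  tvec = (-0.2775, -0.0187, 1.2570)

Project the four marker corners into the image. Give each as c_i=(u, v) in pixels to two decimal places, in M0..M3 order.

Intrinsics K: fx=550.1, fy=780.1, cx=331.6, cy=228.5
Marker side s = 0.157 m; corners in marker frame (Z=0):
  M0 = (-0.0785, +0.0785, 0)
  M1 = (+0.0785, +0.0785, 0)
  M2 = (+0.0785, -0.0785, 0)
  M3 = (-0.0785, -0.0785, 0)
rvec = (-0.4029, -0.0015, -0.5201), |rvec| = θ = 0.65790 rad = 37.695°
Rodrigues: sinθ=0.61146, 1−cosθ=0.20872; R = I + sinθ·[k]× + (1−cosθ)·[k]×²:
    [+0.86956 +0.48368 +0.09965]
    [-0.48309 +0.79128 +0.37483]
    [+0.10244 -0.37408 +0.92172]
t = (-0.2775, -0.0187, 1.2570) m
M0: Pc = R·M0+t = (-0.30779, +0.08134, +1.21959); u = 550.1·(-0.30779)/1.21959 + 331.6 = 192.7699, v = 780.1·(+0.08134)/1.21959 + 228.5 = 280.5271
M1: Pc = R·M1+t = (-0.17127, +0.00549, +1.23568); u = 550.1·(-0.17127)/1.23568 + 331.6 = 255.3532, v = 780.1·(+0.00549)/1.23568 + 228.5 = 231.9675
M2: Pc = R·M2+t = (-0.24721, -0.11874, +1.29441); u = 550.1·(-0.24721)/1.29441 + 331.6 = 226.5408, v = 780.1·(-0.11874)/1.29441 + 228.5 = 156.9401
M3: Pc = R·M3+t = (-0.38373, -0.04289, +1.27832); u = 550.1·(-0.38373)/1.27832 + 331.6 = 166.4704, v = 780.1·(-0.04289)/1.27832 + 228.5 = 202.3247

c0=(192.77, 280.53) c1=(255.35, 231.97) c2=(226.54, 156.94) c3=(166.47, 202.32)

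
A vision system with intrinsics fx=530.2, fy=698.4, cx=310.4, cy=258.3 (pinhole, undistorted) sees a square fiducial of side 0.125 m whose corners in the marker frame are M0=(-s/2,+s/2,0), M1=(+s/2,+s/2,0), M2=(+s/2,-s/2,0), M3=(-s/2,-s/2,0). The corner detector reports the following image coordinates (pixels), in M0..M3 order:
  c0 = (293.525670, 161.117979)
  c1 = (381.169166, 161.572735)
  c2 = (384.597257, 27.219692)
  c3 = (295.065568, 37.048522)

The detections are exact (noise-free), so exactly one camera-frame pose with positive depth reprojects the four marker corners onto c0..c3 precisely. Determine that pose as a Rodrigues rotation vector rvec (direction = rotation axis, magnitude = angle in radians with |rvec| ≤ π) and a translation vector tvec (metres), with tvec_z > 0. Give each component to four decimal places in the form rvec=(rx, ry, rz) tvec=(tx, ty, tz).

rvec=(0.0992, 0.4534, 0.0435) tvec=(0.0344, -0.1588, 0.6893)

Intrinsics K: fx=530.2, fy=698.4, cx=310.4, cy=258.3
Marker side s = 0.125 m; corners in marker frame (Z=0):
  M0 = (-0.0625, +0.0625, 0)
  M1 = (+0.0625, +0.0625, 0)
  M2 = (+0.0625, -0.0625, 0)
  M3 = (-0.0625, -0.0625, 0)
Detected image corners:
  c0 = (293.525670, 161.117979) px
  c1 = (381.169166, 161.572735) px
  c2 = (384.597257, 27.219692) px
  c3 = (295.065568, 37.048522) px
Planar DLT: solve 8×8 A·h = b for H (H[2,2]=1):
  H  [+494.92594 +32.16845 +336.83028]
  H  [-98.16126 +1046.85091 +97.44923]
  H  [-0.63116 +0.15282 +1.00000]
B = K⁻¹H; ‖b₁‖=1.450767, ‖b₂‖=1.450767; λ = 2/(‖b₁‖+‖b₂‖) = 0.689291, sign → tz>0 ⇒ λ=+0.689291
r₁ = λ·B[:,0] = (+0.89813,+0.06402,-0.43505); r₂ = λ·B[:,1] = (-0.01985,+0.99424,+0.10534)
r₃ = r₁×r₂ = (+0.43929,-0.08597,+0.89422); SVD([r₁ r₂ r₃]) → R = UVᵀ:
  R  [+0.89813 -0.01985 +0.43929]
  R  [+0.06402 +0.99424 -0.08597]
  R  [-0.43505 +0.10534 +0.89422]
t = (+0.03436, -0.15875, +0.68929) m
tr R = 2.786590; θ = arccos((tr R − 1)/2) = 0.466173 rad = 26.710°
axis k = ((R−Rᵀ)₃₂, (R−Rᵀ)₁₃, (R−Rᵀ)₂₁) / (2 sinθ) = (+0.212813, +0.972629, +0.093295)
rvec = θ·k = (+0.099208, +0.453413, +0.043492)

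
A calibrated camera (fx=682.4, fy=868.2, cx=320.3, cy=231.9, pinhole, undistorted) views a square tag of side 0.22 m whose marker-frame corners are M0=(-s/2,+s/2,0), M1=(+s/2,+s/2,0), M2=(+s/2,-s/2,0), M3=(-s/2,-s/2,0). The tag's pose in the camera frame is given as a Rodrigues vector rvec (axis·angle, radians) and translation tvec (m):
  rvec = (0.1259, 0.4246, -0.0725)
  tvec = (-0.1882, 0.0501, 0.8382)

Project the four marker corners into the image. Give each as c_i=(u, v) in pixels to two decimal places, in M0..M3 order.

Intrinsics K: fx=682.4, fy=868.2, cx=320.3, cy=231.9
Marker side s = 0.22 m; corners in marker frame (Z=0):
  M0 = (-0.1100, +0.1100, 0)
  M1 = (+0.1100, +0.1100, 0)
  M2 = (+0.1100, -0.1100, 0)
  M3 = (-0.1100, -0.1100, 0)
rvec = (0.1259, 0.4246, -0.0725), |rvec| = θ = 0.44877 rad = 25.712°
Rodrigues: sinθ=0.43386, 1−cosθ=0.09902; R = I + sinθ·[k]× + (1−cosθ)·[k]×²:
    [+0.90878 +0.09637 +0.40600]
    [-0.04381 +0.98962 -0.13685]
    [-0.41498 +0.10658 +0.90357]
t = (-0.1882, 0.0501, 0.8382) m
M0: Pc = R·M0+t = (-0.27756, +0.16378, +0.89557); u = 682.4·(-0.27756)/0.89557 + 320.3 = 108.8040, v = 868.2·(+0.16378)/0.89557 + 231.9 = 390.6718
M1: Pc = R·M1+t = (-0.07763, +0.15414, +0.80428); u = 682.4·(-0.07763)/0.80428 + 320.3 = 254.4307, v = 868.2·(+0.15414)/0.80428 + 231.9 = 398.2906
M2: Pc = R·M2+t = (-0.09884, -0.06358, +0.78083); u = 682.4·(-0.09884)/0.78083 + 320.3 = 233.9231, v = 868.2·(-0.06358)/0.78083 + 231.9 = 161.2086
M3: Pc = R·M3+t = (-0.29877, -0.05394, +0.87212); u = 682.4·(-0.29877)/0.87212 + 320.3 = 86.5278, v = 868.2·(-0.05394)/0.87212 + 231.9 = 178.2031

c0=(108.80, 390.67) c1=(254.43, 398.29) c2=(233.92, 161.21) c3=(86.53, 178.20)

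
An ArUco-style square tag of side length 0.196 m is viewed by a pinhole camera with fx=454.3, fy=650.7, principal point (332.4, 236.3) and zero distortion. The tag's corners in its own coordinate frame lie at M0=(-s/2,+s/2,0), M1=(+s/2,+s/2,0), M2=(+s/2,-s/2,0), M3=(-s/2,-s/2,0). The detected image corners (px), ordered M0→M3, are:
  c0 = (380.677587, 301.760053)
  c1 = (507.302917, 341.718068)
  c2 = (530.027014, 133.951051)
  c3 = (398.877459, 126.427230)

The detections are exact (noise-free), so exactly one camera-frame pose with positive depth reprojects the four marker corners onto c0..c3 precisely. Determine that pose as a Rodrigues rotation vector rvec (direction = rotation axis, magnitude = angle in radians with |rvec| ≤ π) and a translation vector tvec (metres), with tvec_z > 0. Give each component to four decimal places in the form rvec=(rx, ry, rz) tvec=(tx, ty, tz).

Intrinsics K: fx=454.3, fy=650.7, cx=332.4, cy=236.3
Marker side s = 0.196 m; corners in marker frame (Z=0):
  M0 = (-0.0980, +0.0980, 0)
  M1 = (+0.0980, +0.0980, 0)
  M2 = (+0.0980, -0.0980, 0)
  M3 = (-0.0980, -0.0980, 0)
Detected image corners:
  c0 = (380.677587, 301.760053) px
  c1 = (507.302917, 341.718068) px
  c2 = (530.027014, 133.951051) px
  c3 = (398.877459, 126.427230) px
Planar DLT: solve 8×8 A·h = b for H (H[2,2]=1):
  H  [+262.82375 -84.73233 +448.69184]
  H  [-74.90238 +979.54335 +225.33924]
  H  [-0.86900 +0.04113 +1.00000]
B = K⁻¹H; ‖b₁‖=1.506651, ‖b₂‖=1.506651; λ = 2/(‖b₁‖+‖b₂‖) = 0.663724, sign → tz>0 ⇒ λ=+0.663724
r₁ = λ·B[:,0] = (+0.80599,+0.13305,-0.57678); r₂ = λ·B[:,1] = (-0.14377,+0.98923,+0.02730)
r₃ = r₁×r₂ = (+0.57420,+0.06092,+0.81645); SVD([r₁ r₂ r₃]) → R = UVᵀ:
  R  [+0.80599 -0.14377 +0.57420]
  R  [+0.13305 +0.98923 +0.06092]
  R  [-0.57678 +0.02730 +0.81645]
t = (+0.16990, -0.01118, +0.66372) m
tr R = 2.611674; θ = arccos((tr R − 1)/2) = 0.633709 rad = 36.309°
axis k = ((R−Rᵀ)₃₂, (R−Rᵀ)₁₃, (R−Rᵀ)₂₁) / (2 sinθ) = (-0.028387, +0.971883, +0.233747)
rvec = θ·k = (-0.017989, +0.615891, +0.148127)

rvec=(-0.0180, 0.6159, 0.1481) tvec=(0.1699, -0.0112, 0.6637)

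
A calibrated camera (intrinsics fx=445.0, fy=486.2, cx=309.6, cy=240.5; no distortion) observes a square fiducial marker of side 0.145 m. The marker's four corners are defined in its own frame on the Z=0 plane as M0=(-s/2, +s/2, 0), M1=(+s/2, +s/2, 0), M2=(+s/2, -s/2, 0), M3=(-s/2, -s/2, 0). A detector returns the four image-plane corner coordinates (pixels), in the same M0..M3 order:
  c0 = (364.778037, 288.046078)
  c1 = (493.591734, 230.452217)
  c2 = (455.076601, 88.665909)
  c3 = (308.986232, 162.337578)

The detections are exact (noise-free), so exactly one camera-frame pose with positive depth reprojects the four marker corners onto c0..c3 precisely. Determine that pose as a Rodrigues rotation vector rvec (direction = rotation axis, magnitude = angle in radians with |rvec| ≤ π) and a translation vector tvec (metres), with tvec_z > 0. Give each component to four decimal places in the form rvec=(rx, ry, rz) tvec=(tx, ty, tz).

Intrinsics K: fx=445.0, fy=486.2, cx=309.6, cy=240.5
Marker side s = 0.145 m; corners in marker frame (Z=0):
  M0 = (-0.0725, +0.0725, 0)
  M1 = (+0.0725, +0.0725, 0)
  M2 = (+0.0725, -0.0725, 0)
  M3 = (-0.0725, -0.0725, 0)
Detected image corners:
  c0 = (364.778037, 288.046078) px
  c1 = (493.591734, 230.452217) px
  c2 = (455.076601, 88.665909) px
  c3 = (308.986232, 162.337578) px
Planar DLT: solve 8×8 A·h = b for H (H[2,2]=1):
  H  [+803.55353 +726.36162 +405.57098]
  H  [-515.14386 +1110.56767 +197.97484]
  H  [-0.34549 +0.98537 +1.00000]
B = K⁻¹H; ‖b₁‖=2.257343, ‖b₂‖=2.257343; λ = 2/(‖b₁‖+‖b₂‖) = 0.442999, sign → tz>0 ⇒ λ=+0.442999
r₁ = λ·B[:,0] = (+0.90642,-0.39366,-0.15305); r₂ = λ·B[:,1] = (+0.41940,+0.79596,+0.43652)
r₃ = r₁×r₂ = (-0.05001,-0.45986,+0.88658); SVD([r₁ r₂ r₃]) → R = UVᵀ:
  R  [+0.90642 +0.41940 -0.05001]
  R  [-0.39366 +0.79596 -0.45986]
  R  [-0.15305 +0.43652 +0.88658]
t = (+0.09554, -0.03875, +0.44300) m
tr R = 2.588970; θ = arccos((tr R − 1)/2) = 0.652637 rad = 37.393°
axis k = ((R−Rᵀ)₃₂, (R−Rᵀ)₁₃, (R−Rᵀ)₂₁) / (2 sinθ) = (+0.738021, +0.084836, -0.669423)
rvec = θ·k = (+0.481660, +0.055367, -0.436890)

rvec=(0.4817, 0.0554, -0.4369) tvec=(0.0955, -0.0387, 0.4430)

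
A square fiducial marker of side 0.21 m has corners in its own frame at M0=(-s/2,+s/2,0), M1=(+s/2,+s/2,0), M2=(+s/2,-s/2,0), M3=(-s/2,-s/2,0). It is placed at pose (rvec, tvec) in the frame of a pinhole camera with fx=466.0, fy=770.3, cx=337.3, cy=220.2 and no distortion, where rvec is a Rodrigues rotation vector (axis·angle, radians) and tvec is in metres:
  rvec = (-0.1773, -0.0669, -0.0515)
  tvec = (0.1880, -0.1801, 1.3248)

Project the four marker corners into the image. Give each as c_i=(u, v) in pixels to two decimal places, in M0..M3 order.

Intrinsics K: fx=466.0, fy=770.3, cx=337.3, cy=220.2
Marker side s = 0.21 m; corners in marker frame (Z=0):
  M0 = (-0.1050, +0.1050, 0)
  M1 = (+0.1050, +0.1050, 0)
  M2 = (+0.1050, -0.1050, 0)
  M3 = (-0.1050, -0.1050, 0)
rvec = (-0.1773, -0.0669, -0.0515), |rvec| = θ = 0.19638 rad = 11.251°
Rodrigues: sinθ=0.19512, 1−cosθ=0.01922; R = I + sinθ·[k]× + (1−cosθ)·[k]×²:
    [+0.99645 +0.05708 -0.06192]
    [-0.04526 +0.98301 +0.17788]
    [+0.07102 -0.17445 +0.98210]
t = (0.1880, -0.1801, 1.3248) m
M0: Pc = R·M0+t = (+0.08937, -0.07213, +1.29903); u = 466.0·(+0.08937)/1.29903 + 337.3 = 369.3585, v = 770.3·(-0.07213)/1.29903 + 220.2 = 177.4271
M1: Pc = R·M1+t = (+0.29862, -0.08164, +1.31394); u = 466.0·(+0.29862)/1.31394 + 337.3 = 443.2083, v = 770.3·(-0.08164)/1.31394 + 220.2 = 172.3408
M2: Pc = R·M2+t = (+0.28663, -0.28807, +1.35057); u = 466.0·(+0.28663)/1.35057 + 337.3 = 436.1996, v = 770.3·(-0.28807)/1.35057 + 220.2 = 55.9003
M3: Pc = R·M3+t = (+0.07738, -0.27856, +1.33566); u = 466.0·(+0.07738)/1.33566 + 337.3 = 364.2970, v = 770.3·(-0.27856)/1.33566 + 220.2 = 59.5469

c0=(369.36, 177.43) c1=(443.21, 172.34) c2=(436.20, 55.90) c3=(364.30, 59.55)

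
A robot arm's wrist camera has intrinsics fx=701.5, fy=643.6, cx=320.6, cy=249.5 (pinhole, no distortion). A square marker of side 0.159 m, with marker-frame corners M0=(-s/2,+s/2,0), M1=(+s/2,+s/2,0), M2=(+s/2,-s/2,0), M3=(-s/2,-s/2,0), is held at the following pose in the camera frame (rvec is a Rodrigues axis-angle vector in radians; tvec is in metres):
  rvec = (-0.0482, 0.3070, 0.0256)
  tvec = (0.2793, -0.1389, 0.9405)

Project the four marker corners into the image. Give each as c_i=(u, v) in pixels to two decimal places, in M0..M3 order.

Intrinsics K: fx=701.5, fy=643.6, cx=320.6, cy=249.5
Marker side s = 0.159 m; corners in marker frame (Z=0):
  M0 = (-0.0795, +0.0795, 0)
  M1 = (+0.0795, +0.0795, 0)
  M2 = (+0.0795, -0.0795, 0)
  M3 = (-0.0795, -0.0795, 0)
rvec = (-0.0482, 0.3070, 0.0256), |rvec| = θ = 0.31181 rad = 17.866°
Rodrigues: sinθ=0.30679, 1−cosθ=0.04822; R = I + sinθ·[k]× + (1−cosθ)·[k]×²:
    [+0.95293 -0.03253 +0.30144]
    [+0.01785 +0.99852 +0.05132]
    [-0.30266 -0.04352 +0.95210]
t = (0.2793, -0.1389, 0.9405) m
M0: Pc = R·M0+t = (+0.20096, -0.06094, +0.96110); u = 701.5·(+0.20096)/0.96110 + 320.6 = 467.2763, v = 643.6·(-0.06094)/0.96110 + 249.5 = 208.6941
M1: Pc = R·M1+t = (+0.35247, -0.05810, +0.91298); u = 701.5·(+0.35247)/0.91298 + 320.6 = 591.4271, v = 643.6·(-0.05810)/0.91298 + 249.5 = 208.5437
M2: Pc = R·M2+t = (+0.35764, -0.21686, +0.91990); u = 701.5·(+0.35764)/0.91990 + 320.6 = 593.3335, v = 643.6·(-0.21686)/0.91990 + 249.5 = 97.7730
M3: Pc = R·M3+t = (+0.20613, -0.21970, +0.96802); u = 701.5·(+0.20613)/0.96802 + 320.6 = 469.9754, v = 643.6·(-0.21970)/0.96802 + 249.5 = 103.4290

c0=(467.28, 208.69) c1=(591.43, 208.54) c2=(593.33, 97.77) c3=(469.98, 103.43)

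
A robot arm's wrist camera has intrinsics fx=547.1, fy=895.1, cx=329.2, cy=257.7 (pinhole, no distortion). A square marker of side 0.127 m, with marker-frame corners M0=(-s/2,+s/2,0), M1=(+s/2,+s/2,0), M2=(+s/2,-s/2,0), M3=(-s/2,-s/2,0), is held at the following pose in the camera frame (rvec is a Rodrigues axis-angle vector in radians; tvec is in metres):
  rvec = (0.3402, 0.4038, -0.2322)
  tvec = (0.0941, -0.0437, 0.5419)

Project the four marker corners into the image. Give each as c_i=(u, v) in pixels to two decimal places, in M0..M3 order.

c0=(380.99, 294.75) c1=(502.84, 265.87) c2=(475.09, 56.88) c3=(348.18, 107.83)

Intrinsics K: fx=547.1, fy=895.1, cx=329.2, cy=257.7
Marker side s = 0.127 m; corners in marker frame (Z=0):
  M0 = (-0.0635, +0.0635, 0)
  M1 = (+0.0635, +0.0635, 0)
  M2 = (+0.0635, -0.0635, 0)
  M3 = (-0.0635, -0.0635, 0)
rvec = (0.3402, 0.4038, -0.2322), |rvec| = θ = 0.57681 rad = 33.049°
Rodrigues: sinθ=0.54535, 1−cosθ=0.16179; R = I + sinθ·[k]× + (1−cosθ)·[k]×²:
    [+0.89449 +0.28634 +0.34336]
    [-0.15273 +0.91750 -0.36724]
    [-0.42019 +0.27605 +0.86443]
t = (0.0941, -0.0437, 0.5419) m
M0: Pc = R·M0+t = (+0.05548, +0.02426, +0.58611); u = 547.1·(+0.05548)/0.58611 + 329.2 = 380.9896, v = 895.1·(+0.02426)/0.58611 + 257.7 = 294.7492
M1: Pc = R·M1+t = (+0.16908, +0.00486, +0.53275); u = 547.1·(+0.16908)/0.53275 + 329.2 = 502.8380, v = 895.1·(+0.00486)/0.53275 + 257.7 = 265.8700
M2: Pc = R·M2+t = (+0.13272, -0.11166, +0.49769); u = 547.1·(+0.13272)/0.49769 + 329.2 = 475.0939, v = 895.1·(-0.11166)/0.49769 + 257.7 = 56.8782
M3: Pc = R·M3+t = (+0.01912, -0.09226, +0.55105); u = 547.1·(+0.01912)/0.55105 + 329.2 = 348.1802, v = 895.1·(-0.09226)/0.55105 + 257.7 = 107.8337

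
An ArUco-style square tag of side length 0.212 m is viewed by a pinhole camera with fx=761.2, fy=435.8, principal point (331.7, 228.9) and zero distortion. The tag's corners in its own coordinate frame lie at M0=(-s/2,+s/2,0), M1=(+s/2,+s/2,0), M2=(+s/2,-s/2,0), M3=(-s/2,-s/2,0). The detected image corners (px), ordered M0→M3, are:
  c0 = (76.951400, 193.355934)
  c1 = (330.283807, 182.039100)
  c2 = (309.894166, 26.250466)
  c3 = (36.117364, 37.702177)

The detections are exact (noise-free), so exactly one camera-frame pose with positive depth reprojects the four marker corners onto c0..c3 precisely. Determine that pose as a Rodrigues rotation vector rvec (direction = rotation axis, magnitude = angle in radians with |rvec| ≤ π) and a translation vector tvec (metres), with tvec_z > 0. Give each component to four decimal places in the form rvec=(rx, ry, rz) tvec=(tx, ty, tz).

Intrinsics K: fx=761.2, fy=435.8, cx=331.7, cy=228.9
Marker side s = 0.212 m; corners in marker frame (Z=0):
  M0 = (-0.1060, +0.1060, 0)
  M1 = (+0.1060, +0.1060, 0)
  M2 = (+0.1060, -0.1060, 0)
  M3 = (-0.1060, -0.1060, 0)
Detected image corners:
  c0 = (76.951400, 193.355934) px
  c1 = (330.283807, 182.039100) px
  c2 = (309.894166, 26.250466) px
  c3 = (36.117364, 37.702177) px
Planar DLT: solve 8×8 A·h = b for H (H[2,2]=1):
  H  [+1245.55732 +212.69315 +189.21502]
  H  [-51.21871 +774.43782 +112.82171]
  H  [+0.02247 +0.36329 +1.00000]
B = K⁻¹H; ‖b₁‖=1.631803, ‖b₂‖=1.631803; λ = 2/(‖b₁‖+‖b₂‖) = 0.612819, sign → tz>0 ⇒ λ=+0.612819
r₁ = λ·B[:,0] = (+0.99676,-0.07926,+0.01377); r₂ = λ·B[:,1] = (+0.07422,+0.97207,+0.22263)
r₃ = r₁×r₂ = (-0.03103,-0.22089,+0.97480); SVD([r₁ r₂ r₃]) → R = UVᵀ:
  R  [+0.99676 +0.07422 -0.03103]
  R  [-0.07926 +0.97207 -0.22089]
  R  [+0.01377 +0.22263 +0.97480]
t = (-0.11471, -0.16323, +0.61282) m
tr R = 2.943637; θ = arccos((tr R − 1)/2) = 0.237970 rad = 13.635°
axis k = ((R−Rᵀ)₃₂, (R−Rᵀ)₁₃, (R−Rᵀ)₂₁) / (2 sinθ) = (+0.940743, -0.095035, -0.325531)
rvec = θ·k = (+0.223869, -0.022615, -0.077467)

rvec=(0.2239, -0.0226, -0.0775) tvec=(-0.1147, -0.1632, 0.6128)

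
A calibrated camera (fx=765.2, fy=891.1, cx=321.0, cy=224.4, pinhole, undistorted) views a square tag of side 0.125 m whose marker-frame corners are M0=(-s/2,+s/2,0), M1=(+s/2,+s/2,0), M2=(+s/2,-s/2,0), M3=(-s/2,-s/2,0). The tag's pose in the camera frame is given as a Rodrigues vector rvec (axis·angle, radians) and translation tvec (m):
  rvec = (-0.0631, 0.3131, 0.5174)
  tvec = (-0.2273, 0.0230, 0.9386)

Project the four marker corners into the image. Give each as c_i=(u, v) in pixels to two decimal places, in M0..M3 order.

c0=(73.93, 268.52) c1=(149.03, 328.04) c2=(200.22, 222.96) c3=(122.87, 167.54)

Intrinsics K: fx=765.2, fy=891.1, cx=321.0, cy=224.4
Marker side s = 0.125 m; corners in marker frame (Z=0):
  M0 = (-0.0625, +0.0625, 0)
  M1 = (+0.0625, +0.0625, 0)
  M2 = (+0.0625, -0.0625, 0)
  M3 = (-0.0625, -0.0625, 0)
rvec = (-0.0631, 0.3131, 0.5174), |rvec| = θ = 0.60804 rad = 34.838°
Rodrigues: sinθ=0.57126, 1−cosθ=0.17923; R = I + sinθ·[k]× + (1−cosθ)·[k]×²:
    [+0.82270 -0.49568 +0.27833]
    [+0.47652 +0.86829 +0.13782]
    [-0.30999 +0.01925 +0.95055]
t = (-0.2273, 0.0230, 0.9386) m
M0: Pc = R·M0+t = (-0.30970, +0.04749, +0.95918); u = 765.2·(-0.30970)/0.95918 + 321.0 = 73.9327, v = 891.1·(+0.04749)/0.95918 + 224.4 = 268.5152
M1: Pc = R·M1+t = (-0.20686, +0.10705, +0.92043); u = 765.2·(-0.20686)/0.92043 + 321.0 = 149.0255, v = 891.1·(+0.10705)/0.92043 + 224.4 = 328.0399
M2: Pc = R·M2+t = (-0.14490, -0.00149, +0.91802); u = 765.2·(-0.14490)/0.91802 + 321.0 = 200.2203, v = 891.1·(-0.00149)/0.91802 + 224.4 = 222.9581
M3: Pc = R·M3+t = (-0.24774, -0.06105, +0.95677); u = 765.2·(-0.24774)/0.95677 + 321.0 = 122.8653, v = 891.1·(-0.06105)/0.95677 + 224.4 = 167.5394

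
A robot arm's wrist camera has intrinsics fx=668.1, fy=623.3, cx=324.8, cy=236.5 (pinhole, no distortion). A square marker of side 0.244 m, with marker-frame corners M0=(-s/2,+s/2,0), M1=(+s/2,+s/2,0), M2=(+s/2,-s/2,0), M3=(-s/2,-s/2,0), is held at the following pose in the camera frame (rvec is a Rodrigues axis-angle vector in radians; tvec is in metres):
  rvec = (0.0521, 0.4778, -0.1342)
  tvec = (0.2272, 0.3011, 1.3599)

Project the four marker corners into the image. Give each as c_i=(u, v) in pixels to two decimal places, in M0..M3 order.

Intrinsics K: fx=668.1, fy=623.3, cx=324.8, cy=236.5
Marker side s = 0.244 m; corners in marker frame (Z=0):
  M0 = (-0.1220, +0.1220, 0)
  M1 = (+0.1220, +0.1220, 0)
  M2 = (+0.1220, -0.1220, 0)
  M3 = (-0.1220, -0.1220, 0)
rvec = (0.0521, 0.4778, -0.1342), |rvec| = θ = 0.49902 rad = 28.592°
Rodrigues: sinθ=0.47856, 1−cosθ=0.12195; R = I + sinθ·[k]× + (1−cosθ)·[k]×²:
    [+0.87938 +0.14089 +0.45479]
    [-0.11651 +0.98985 -0.08137]
    [-0.46164 +0.01856 +0.88687]
t = (0.2272, 0.3011, 1.3599) m
M0: Pc = R·M0+t = (+0.13710, +0.43608, +1.41848); u = 668.1·(+0.13710)/1.41848 + 324.8 = 389.3753, v = 623.3·(+0.43608)/1.41848 + 236.5 = 428.1172
M1: Pc = R·M1+t = (+0.35167, +0.40765, +1.30584); u = 668.1·(+0.35167)/1.30584 + 324.8 = 504.7241, v = 623.3·(+0.40765)/1.30584 + 236.5 = 431.0766
M2: Pc = R·M2+t = (+0.31730, +0.16612, +1.30132); u = 668.1·(+0.31730)/1.30132 + 324.8 = 487.7010, v = 623.3·(+0.16612)/1.30132 + 236.5 = 316.0696
M3: Pc = R·M3+t = (+0.10273, +0.19455, +1.41396); u = 668.1·(+0.10273)/1.41396 + 324.8 = 373.3388, v = 623.3·(+0.19455)/1.41396 + 236.5 = 322.2625

c0=(389.38, 428.12) c1=(504.72, 431.08) c2=(487.70, 316.07) c3=(373.34, 322.26)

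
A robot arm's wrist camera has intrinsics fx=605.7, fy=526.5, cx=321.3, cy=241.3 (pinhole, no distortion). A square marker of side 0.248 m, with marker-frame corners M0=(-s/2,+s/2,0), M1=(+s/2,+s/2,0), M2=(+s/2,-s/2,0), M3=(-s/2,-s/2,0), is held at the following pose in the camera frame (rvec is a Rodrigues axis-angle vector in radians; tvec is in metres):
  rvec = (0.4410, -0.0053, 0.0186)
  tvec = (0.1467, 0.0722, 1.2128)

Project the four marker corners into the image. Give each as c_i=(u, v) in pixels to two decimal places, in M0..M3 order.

Intrinsics K: fx=605.7, fy=526.5, cx=321.3, cy=241.3
Marker side s = 0.248 m; corners in marker frame (Z=0):
  M0 = (-0.1240, +0.1240, 0)
  M1 = (+0.1240, +0.1240, 0)
  M2 = (+0.1240, -0.1240, 0)
  M3 = (-0.1240, -0.1240, 0)
rvec = (0.4410, -0.0053, 0.0186), |rvec| = θ = 0.44142 rad = 25.292°
Rodrigues: sinθ=0.42723, 1−cosθ=0.09586; R = I + sinθ·[k]× + (1−cosθ)·[k]×²:
    [+0.99982 -0.01915 -0.00109]
    [+0.01685 +0.90416 -0.42687]
    [+0.00916 +0.42677 +0.90431]
t = (0.1467, 0.0722, 1.2128) m
M0: Pc = R·M0+t = (+0.02035, +0.18223, +1.26458); u = 605.7·(+0.02035)/1.26458 + 321.3 = 331.0461, v = 526.5·(+0.18223)/1.26458 + 241.3 = 317.1685
M1: Pc = R·M1+t = (+0.26830, +0.18641, +1.26686); u = 605.7·(+0.26830)/1.26686 + 321.3 = 449.5788, v = 526.5·(+0.18641)/1.26686 + 241.3 = 318.7693
M2: Pc = R·M2+t = (+0.27305, -0.03783, +1.16102); u = 605.7·(+0.27305)/1.16102 + 321.3 = 463.7506, v = 526.5·(-0.03783)/1.16102 + 241.3 = 224.1466
M3: Pc = R·M3+t = (+0.02510, -0.04201, +1.15874); u = 605.7·(+0.02510)/1.15874 + 321.3 = 334.4191, v = 526.5·(-0.04201)/1.15874 + 241.3 = 222.2140

c0=(331.05, 317.17) c1=(449.58, 318.77) c2=(463.75, 224.15) c3=(334.42, 222.21)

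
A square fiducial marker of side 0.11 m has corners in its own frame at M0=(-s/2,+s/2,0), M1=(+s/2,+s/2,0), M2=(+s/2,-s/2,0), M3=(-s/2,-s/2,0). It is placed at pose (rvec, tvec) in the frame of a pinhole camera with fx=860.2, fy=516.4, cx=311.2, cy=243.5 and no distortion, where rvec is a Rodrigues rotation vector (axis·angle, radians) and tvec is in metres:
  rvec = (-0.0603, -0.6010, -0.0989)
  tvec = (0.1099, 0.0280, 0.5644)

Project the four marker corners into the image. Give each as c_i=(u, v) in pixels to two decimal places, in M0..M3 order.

Intrinsics K: fx=860.2, fy=516.4, cx=311.2, cy=243.5
Marker side s = 0.11 m; corners in marker frame (Z=0):
  M0 = (-0.0550, +0.0550, 0)
  M1 = (+0.0550, +0.0550, 0)
  M2 = (+0.0550, -0.0550, 0)
  M3 = (-0.0550, -0.0550, 0)
rvec = (-0.0603, -0.6010, -0.0989), |rvec| = θ = 0.61206 rad = 35.068°
Rodrigues: sinθ=0.57456, 1−cosθ=0.18153; R = I + sinθ·[k]× + (1−cosθ)·[k]×²:
    [+0.82023 +0.11040 -0.56128]
    [-0.07528 +0.99350 +0.08541]
    [+0.56706 -0.02780 +0.82321]
t = (0.1099, 0.0280, 0.5644) m
M0: Pc = R·M0+t = (+0.07086, +0.08678, +0.53168); u = 860.2·(+0.07086)/0.53168 + 311.2 = 425.8424, v = 516.4·(+0.08678)/0.53168 + 243.5 = 327.7883
M1: Pc = R·M1+t = (+0.16108, +0.07850, +0.59406); u = 860.2·(+0.16108)/0.59406 + 311.2 = 544.4511, v = 516.4·(+0.07850)/0.59406 + 243.5 = 311.7398
M2: Pc = R·M2+t = (+0.14894, -0.03078, +0.59712); u = 860.2·(+0.14894)/0.59712 + 311.2 = 525.7618, v = 516.4·(-0.03078)/0.59712 + 243.5 = 216.8785
M3: Pc = R·M3+t = (+0.05872, -0.02250, +0.53474); u = 860.2·(+0.05872)/0.53474 + 311.2 = 405.6514, v = 516.4·(-0.02250)/0.53474 + 243.5 = 221.7697

c0=(425.84, 327.79) c1=(544.45, 311.74) c2=(525.76, 216.88) c3=(405.65, 221.77)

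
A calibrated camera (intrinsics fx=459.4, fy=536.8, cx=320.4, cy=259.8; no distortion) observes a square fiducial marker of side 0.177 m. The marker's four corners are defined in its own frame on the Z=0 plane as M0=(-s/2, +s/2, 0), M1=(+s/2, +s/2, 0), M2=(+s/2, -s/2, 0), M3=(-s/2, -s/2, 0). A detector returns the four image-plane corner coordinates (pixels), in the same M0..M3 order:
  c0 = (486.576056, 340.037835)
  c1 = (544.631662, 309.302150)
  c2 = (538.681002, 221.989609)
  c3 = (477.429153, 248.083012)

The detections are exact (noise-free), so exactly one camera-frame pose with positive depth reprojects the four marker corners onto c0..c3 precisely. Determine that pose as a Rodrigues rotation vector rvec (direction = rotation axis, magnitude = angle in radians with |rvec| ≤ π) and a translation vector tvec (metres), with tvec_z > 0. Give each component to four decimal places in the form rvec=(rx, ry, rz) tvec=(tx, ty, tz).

Intrinsics K: fx=459.4, fy=536.8, cx=320.4, cy=259.8
Marker side s = 0.177 m; corners in marker frame (Z=0):
  M0 = (-0.0885, +0.0885, 0)
  M1 = (+0.0885, +0.0885, 0)
  M2 = (+0.0885, -0.0885, 0)
  M3 = (-0.0885, -0.0885, 0)
Detected image corners:
  c0 = (486.576056, 340.037835) px
  c1 = (544.631662, 309.302150) px
  c2 = (538.681002, 221.989609) px
  c3 = (477.429153, 248.083012) px
Planar DLT: solve 8×8 A·h = b for H (H[2,2]=1):
  H  [+528.03388 +173.09013 +512.90093]
  H  [-56.28195 +577.45625 +280.39657]
  H  [+0.37358 +0.25544 +1.00000]
B = K⁻¹H; ‖b₁‖=1.005593, ‖b₂‖=1.005593; λ = 2/(‖b₁‖+‖b₂‖) = 0.994438, sign → tz>0 ⇒ λ=+0.994438
r₁ = λ·B[:,0] = (+0.88391,-0.28407,+0.37151); r₂ = λ·B[:,1] = (+0.19752,+0.94682,+0.25402)
r₃ = r₁×r₂ = (-0.42391,-0.15115,+0.89301); SVD([r₁ r₂ r₃]) → R = UVᵀ:
  R  [+0.88391 +0.19752 -0.42391]
  R  [-0.28407 +0.94682 -0.15115]
  R  [+0.37151 +0.25402 +0.89301]
t = (+0.41670, +0.03816, +0.99444) m
tr R = 2.723728; θ = arccos((tr R − 1)/2) = 0.531862 rad = 30.473°
axis k = ((R−Rᵀ)₃₂, (R−Rᵀ)₁₃, (R−Rᵀ)₂₁) / (2 sinθ) = (+0.399459, -0.784214, -0.474806)
rvec = θ·k = (+0.212457, -0.417094, -0.252531)

rvec=(0.2125, -0.4171, -0.2525) tvec=(0.4167, 0.0382, 0.9944)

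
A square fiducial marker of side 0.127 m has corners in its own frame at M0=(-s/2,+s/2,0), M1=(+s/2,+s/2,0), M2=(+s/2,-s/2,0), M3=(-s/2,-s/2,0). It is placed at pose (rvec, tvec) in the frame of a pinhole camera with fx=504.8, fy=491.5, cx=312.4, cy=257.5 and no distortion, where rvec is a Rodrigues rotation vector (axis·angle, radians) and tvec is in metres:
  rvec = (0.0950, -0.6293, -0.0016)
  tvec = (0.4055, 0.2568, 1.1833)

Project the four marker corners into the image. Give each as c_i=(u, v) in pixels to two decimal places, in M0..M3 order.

Intrinsics K: fx=504.8, fy=491.5, cx=312.4, cy=257.5
Marker side s = 0.127 m; corners in marker frame (Z=0):
  M0 = (-0.0635, +0.0635, 0)
  M1 = (+0.0635, +0.0635, 0)
  M2 = (+0.0635, -0.0635, 0)
  M3 = (-0.0635, -0.0635, 0)
rvec = (0.0950, -0.6293, -0.0016), |rvec| = θ = 0.63643 rad = 36.465°
Rodrigues: sinθ=0.59433, 1−cosθ=0.19578; R = I + sinθ·[k]× + (1−cosθ)·[k]×²:
    [+0.80858 -0.02740 -0.58774]
    [-0.03039 +0.99564 -0.08823]
    [+0.58760 +0.08920 +0.80422]
t = (0.4055, 0.2568, 1.1833) m
M0: Pc = R·M0+t = (+0.35241, +0.32195, +1.15165); u = 504.8·(+0.35241)/1.15165 + 312.4 = 466.8729, v = 491.5·(+0.32195)/1.15165 + 257.5 = 394.9024
M1: Pc = R·M1+t = (+0.45511, +0.31809, +1.22628); u = 504.8·(+0.45511)/1.22628 + 312.4 = 499.7452, v = 491.5·(+0.31809)/1.22628 + 257.5 = 384.9939
M2: Pc = R·M2+t = (+0.45859, +0.19165, +1.21495); u = 504.8·(+0.45859)/1.21495 + 312.4 = 502.9380, v = 491.5·(+0.19165)/1.21495 + 257.5 = 335.0298
M3: Pc = R·M3+t = (+0.35589, +0.19551, +1.14032); u = 504.8·(+0.35589)/1.14032 + 312.4 = 469.9481, v = 491.5·(+0.19551)/1.14032 + 257.5 = 341.7670

c0=(466.87, 394.90) c1=(499.75, 384.99) c2=(502.94, 335.03) c3=(469.95, 341.77)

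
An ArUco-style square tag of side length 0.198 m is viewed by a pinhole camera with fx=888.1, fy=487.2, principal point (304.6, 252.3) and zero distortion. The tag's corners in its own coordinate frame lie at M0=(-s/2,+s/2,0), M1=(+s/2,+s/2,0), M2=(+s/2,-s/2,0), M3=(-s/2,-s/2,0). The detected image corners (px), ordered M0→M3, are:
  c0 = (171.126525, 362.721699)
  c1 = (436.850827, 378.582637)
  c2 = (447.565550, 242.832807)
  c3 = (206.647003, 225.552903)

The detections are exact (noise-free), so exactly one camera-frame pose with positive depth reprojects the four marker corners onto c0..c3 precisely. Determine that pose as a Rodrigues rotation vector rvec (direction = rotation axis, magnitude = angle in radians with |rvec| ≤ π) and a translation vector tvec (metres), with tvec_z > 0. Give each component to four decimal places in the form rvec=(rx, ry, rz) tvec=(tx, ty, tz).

rvec=(-0.3351, -0.0974, 0.1126) tvec=(0.0100, 0.0662, 0.6875)

Intrinsics K: fx=888.1, fy=487.2, cx=304.6, cy=252.3
Marker side s = 0.198 m; corners in marker frame (Z=0):
  M0 = (-0.0990, +0.0990, 0)
  M1 = (+0.0990, +0.0990, 0)
  M2 = (+0.0990, -0.0990, 0)
  M3 = (-0.0990, -0.0990, 0)
Detected image corners:
  c0 = (171.126525, 362.721699) px
  c1 = (436.850827, 378.582637) px
  c2 = (447.565550, 242.832807) px
  c3 = (206.647003, 225.552903) px
Planar DLT: solve 8×8 A·h = b for H (H[2,2]=1):
  H  [+1311.52966 -268.91483 +317.49790]
  H  [+117.53200 +542.65690 +299.24187]
  H  [+0.11134 -0.48440 +1.00000]
B = K⁻¹H; ‖b₁‖=1.454529, ‖b₂‖=1.454529; λ = 2/(‖b₁‖+‖b₂‖) = 0.687508, sign → tz>0 ⇒ λ=+0.687508
r₁ = λ·B[:,0] = (+0.98905,+0.12621,+0.07655); r₂ = λ·B[:,1] = (-0.09396,+0.93823,-0.33303)
r₃ = r₁×r₂ = (-0.11385,+0.32219,+0.93981); SVD([r₁ r₂ r₃]) → R = UVᵀ:
  R  [+0.98905 -0.09396 -0.11385]
  R  [+0.12621 +0.93823 +0.32219]
  R  [+0.07655 -0.33303 +0.93981]
t = (+0.00998, +0.06624, +0.68751) m
tr R = 2.867076; θ = arccos((tr R − 1)/2) = 0.366637 rad = 21.007°
axis k = ((R−Rᵀ)₃₂, (R−Rᵀ)₁₃, (R−Rᵀ)₂₁) / (2 sinθ) = (-0.913878, -0.265561, +0.307089)
rvec = θ·k = (-0.335062, -0.097365, +0.112590)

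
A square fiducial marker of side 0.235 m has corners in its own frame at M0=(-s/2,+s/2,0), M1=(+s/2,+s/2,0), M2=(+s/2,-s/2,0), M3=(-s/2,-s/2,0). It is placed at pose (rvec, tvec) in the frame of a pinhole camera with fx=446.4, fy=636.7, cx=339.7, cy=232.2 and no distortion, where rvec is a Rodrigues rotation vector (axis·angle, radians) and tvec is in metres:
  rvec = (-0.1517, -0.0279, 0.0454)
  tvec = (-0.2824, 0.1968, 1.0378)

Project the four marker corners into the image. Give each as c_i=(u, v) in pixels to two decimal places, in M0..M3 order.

c0=(162.04, 424.55) c1=(265.45, 430.39) c2=(272.22, 284.13) c3=(172.35, 277.69)

Intrinsics K: fx=446.4, fy=636.7, cx=339.7, cy=232.2
Marker side s = 0.235 m; corners in marker frame (Z=0):
  M0 = (-0.1175, +0.1175, 0)
  M1 = (+0.1175, +0.1175, 0)
  M2 = (+0.1175, -0.1175, 0)
  M3 = (-0.1175, -0.1175, 0)
rvec = (-0.1517, -0.0279, 0.0454), |rvec| = θ = 0.16079 rad = 9.212°
Rodrigues: sinθ=0.16010, 1−cosθ=0.01290; R = I + sinθ·[k]× + (1−cosθ)·[k]×²:
    [+0.99858 -0.04309 -0.03122]
    [+0.04732 +0.98749 +0.15042]
    [+0.02434 -0.15168 +0.98813]
t = (-0.2824, 0.1968, 1.0378) m
M0: Pc = R·M0+t = (-0.40480, +0.30727, +1.01712); u = 446.4·(-0.40480)/1.01712 + 339.7 = 162.0397, v = 636.7·(+0.30727)/1.01712 + 232.2 = 424.5466
M1: Pc = R·M1+t = (-0.17013, +0.31839, +1.02284); u = 446.4·(-0.17013)/1.02284 + 339.7 = 265.4498, v = 636.7·(+0.31839)/1.02284 + 232.2 = 430.3924
M2: Pc = R·M2+t = (-0.16000, +0.08633, +1.05848); u = 446.4·(-0.16000)/1.05848 + 339.7 = 272.2210, v = 636.7·(+0.08633)/1.05848 + 232.2 = 284.1291
M3: Pc = R·M3+t = (-0.39467, +0.07521, +1.05276); u = 446.4·(-0.39467)/1.05276 + 339.7 = 172.3490, v = 636.7·(+0.07521)/1.05276 + 232.2 = 277.6864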